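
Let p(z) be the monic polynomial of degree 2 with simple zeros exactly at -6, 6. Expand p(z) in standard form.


The polynomial is p(z) = ∏_{α ∈ S} (z − α), where S = {-6, 6}.
Expanding the product yields: p(z) = z^2 -36.
The resulting polynomial has degree 2 and real coefficients as required.

p(z) = z^2 -36.


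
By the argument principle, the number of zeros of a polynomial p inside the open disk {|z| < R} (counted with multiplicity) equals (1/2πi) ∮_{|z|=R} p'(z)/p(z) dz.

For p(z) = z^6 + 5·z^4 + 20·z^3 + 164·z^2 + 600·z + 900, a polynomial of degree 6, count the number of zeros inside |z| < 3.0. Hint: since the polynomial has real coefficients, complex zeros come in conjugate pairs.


The zeros of p are: (-2 + 1i), (-2 - 1i), (-1 + 3i), (-1 - 3i), (3 + 3i), (3 - 3i).
Their magnitudes are: 2.236, 2.236, 3.162, 3.162, 4.243, 4.243.
Zeros with |z| < R = 3.0: (-2 + 1i), (-2 - 1i).
Count = 2.
By the argument principle, (1/2πi) ∮_{|z|=R} p'(z)/p(z) dz equals exactly this count.

Number of zeros inside |z| < 3.0: 2.


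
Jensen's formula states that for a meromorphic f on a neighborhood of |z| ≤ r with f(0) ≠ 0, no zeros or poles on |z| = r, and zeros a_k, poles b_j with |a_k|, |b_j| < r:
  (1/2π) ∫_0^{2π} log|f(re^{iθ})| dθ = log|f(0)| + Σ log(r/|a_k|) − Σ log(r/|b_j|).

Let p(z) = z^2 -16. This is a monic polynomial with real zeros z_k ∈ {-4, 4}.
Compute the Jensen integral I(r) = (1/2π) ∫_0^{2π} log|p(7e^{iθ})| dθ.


Zeros: -4, 4; r = 7.
Inside |z| < r: -4, 4. Outside (|z| ≥ r): ∅.
p(0) = -16, so log|p(0)| = log(16) = 2.7726.
Apply Jensen: I(r) = log|p(0)| + Σ_k log(r/|z_k|), summed over zeros inside |z| < r.
  log(r/|z_k|) for z_k = -4: log(7/4) = 0.5596
  log(r/|z_k|) for z_k = 4: log(7/4) = 0.5596
Sum over inside zeros: 1.1192.
I(r) = log|p(0)| + (inside sum) = 2.7726 + 1.1192 = 3.8918.
Closed form (all zeros inside, monic): I(r) = n·log(r) = 2·log(7) = 3.8918. ✓

I(r) ≈ 3.8918.


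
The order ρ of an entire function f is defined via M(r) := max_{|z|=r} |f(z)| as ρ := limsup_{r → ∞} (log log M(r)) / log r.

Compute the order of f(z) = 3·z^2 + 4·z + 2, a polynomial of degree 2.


|f(z)| ≤ Σ|c_k|·r^k = O(r^2) as r → ∞. Polynomial growth is O(e^{r^ε}) for every ε > 0 (since r^2/e^{r^ε} → 0), so ρ ≤ ε for all ε > 0, i.e. ρ = 0. Every nonconstant polynomial has order 0.
Therefore ρ = 0.

Order ρ = 0.


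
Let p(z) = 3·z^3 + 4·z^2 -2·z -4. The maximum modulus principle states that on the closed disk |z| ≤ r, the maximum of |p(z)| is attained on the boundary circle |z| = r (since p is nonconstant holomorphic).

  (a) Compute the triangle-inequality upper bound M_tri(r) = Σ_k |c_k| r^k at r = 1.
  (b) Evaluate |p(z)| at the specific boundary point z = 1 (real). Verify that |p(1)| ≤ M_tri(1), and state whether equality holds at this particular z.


Coefficients: c_0 = -4, c_1 = -2, c_2 = 4, c_3 = 3. Radius r = 1.
Part (a). Triangle bound: M_tri(r) = Σ_k |c_k| r^k
  = |-4|·1^0 + |-2|·1^1 + |4|·1^2 + |3|·1^3
  = 4 + 2 + 4 + 3 = 13.
This bounds M(r) := max_{|z|=r} |p(z)| from above; equality holds iff all terms c_k z^k can be made to align in phase at a single z on |z|=r.
Part (b). At z = 1 (real, on the circle |z| = r):
  p(1) = (-4)·1^0 + (-2)·1^1 + (4)·1^2 + (3)·1^3 = 1.
  |p(1)| = 1.
Check: |p(1)| = 1 ≤ 13 = M_tri(1). ✓ Equality does not hold at z = 1 (the coefficients have mixed signs, so the terms do not all align in phase there).

M_tri(1) = 13; |p(1)| = 1; equality at z=1: no.


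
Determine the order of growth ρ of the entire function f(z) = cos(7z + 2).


cos(w) is a linear combination of e^{iw} and e^{−iw} (or e^w, e^{−w} in the hyperbolic case), so |cos(w)| ≤ e^{|w|}. With w = 7z + 2, |w| ≤ 7|z| + 2 = 7r + 2 on |z| = r, giving M(r) ≤ e^{7r + 2}, so ρ ≤ 1. On a suitable ray (z = it for sin/cos; z = t for sinh/cosh, t real → ∞), |cos(7z + 2)| grows like e^{7|t|}/2, so ρ ≥ 1. Hence ρ = 1.
Therefore ρ = 1.

Order ρ = 1.


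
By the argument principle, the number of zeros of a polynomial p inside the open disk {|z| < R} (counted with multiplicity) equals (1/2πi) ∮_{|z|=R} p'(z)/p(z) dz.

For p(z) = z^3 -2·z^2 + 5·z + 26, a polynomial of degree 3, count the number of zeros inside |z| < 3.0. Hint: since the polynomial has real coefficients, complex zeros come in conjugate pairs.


The zeros of p are: (2 + 3i), (2 - 3i), -2.
Their magnitudes are: 3.606, 3.606, 2.
Zeros with |z| < R = 3.0: -2.
Count = 1.
By the argument principle, (1/2πi) ∮_{|z|=R} p'(z)/p(z) dz equals exactly this count.

Number of zeros inside |z| < 3.0: 1.


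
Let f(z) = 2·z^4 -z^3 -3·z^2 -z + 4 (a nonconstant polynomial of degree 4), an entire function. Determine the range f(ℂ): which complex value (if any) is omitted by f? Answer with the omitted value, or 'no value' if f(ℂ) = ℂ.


Little Picard bounds the complement of f(ℂ) to at most one point.
For every w ∈ ℂ, the equation p(z) − w = 0 is a nonconstant polynomial in z and hence has at least one root by the fundamental theorem of algebra. So p is surjective onto ℂ, omitting no value.

Omitted value: no value.


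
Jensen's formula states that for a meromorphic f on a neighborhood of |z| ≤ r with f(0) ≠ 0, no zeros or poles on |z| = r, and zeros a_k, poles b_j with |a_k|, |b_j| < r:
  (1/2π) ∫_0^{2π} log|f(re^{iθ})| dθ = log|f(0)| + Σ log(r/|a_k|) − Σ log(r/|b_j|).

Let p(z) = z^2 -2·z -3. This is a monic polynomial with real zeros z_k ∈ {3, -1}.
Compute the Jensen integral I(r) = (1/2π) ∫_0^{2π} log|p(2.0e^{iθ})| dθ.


Zeros: -1, 3; r = 2.0.
Inside |z| < r: -1. Outside (|z| ≥ r): 3.
p(0) = -3, so log|p(0)| = log(3) = 1.0986.
Apply Jensen: I(r) = log|p(0)| + Σ_k log(r/|z_k|), summed over zeros inside |z| < r.
  log(r/|z_k|) for z_k = -1: log(2.0/1) = 0.6931
  Outside zeros (3) contribute nothing to the Jensen sum.
Sum over inside zeros: 0.6931.
I(r) = log|p(0)| + (inside sum) = 1.0986 + 0.6931 = 1.7918.
Note: since some zeros are outside |z| ≤ r, the simplified n·log(r) form does NOT apply — only the inside zeros contribute.

I(r) ≈ 1.7918.


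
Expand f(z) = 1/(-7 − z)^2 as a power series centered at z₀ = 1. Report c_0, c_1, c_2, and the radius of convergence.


Let w = z − z₀, so z = z₀ + w.
Then -7 − z = -7 − (z₀ + w) = (-7 − z₀) − w = -8 − w.
f(z) = 1/(-8 − w)^2 = (1/(-8)^2) · (1 − w/(-8))^{−2}.
By the binomial series (1−u)^{−2} = Σ_{n≥0} C(n+1, 1) u^n for |u|<1, with u = w/(-8):
  c_n = C(n+1, 1) / (-8)^(n+2).
  c_0 = 1/(-8)^2 = 1/64.
  c_1 = 2/(-8)^3 = -1/256.
  c_2 = 3/(-8)^4 = 3/4096.
The series is valid for |w/d| < 1, i.e. |z − z₀| < |d|.
Radius of convergence: R = |-7 − z₀| = |-8| = 8 (distance from z₀ to the singularity z = -7).

c_0 = 1/64, c_1 = -1/256, c_2 = 3/4096; R = 8.


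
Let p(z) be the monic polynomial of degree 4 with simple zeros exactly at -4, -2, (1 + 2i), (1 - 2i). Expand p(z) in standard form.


The polynomial is p(z) = ∏_{α ∈ S} (z − α), where S = {-4, -2, (1 + 2i), (1 - 2i)}.
Expanding the product yields: p(z) = z^4 + 4·z^3 + z^2 + 14·z + 40.
Note conjugate pairs combine to real quadratics: (z − (1+2i))(z − (1−2i)) = z² − 2z + 5.
The resulting polynomial has degree 4 and real coefficients as required.

p(z) = z^4 + 4·z^3 + z^2 + 14·z + 40.


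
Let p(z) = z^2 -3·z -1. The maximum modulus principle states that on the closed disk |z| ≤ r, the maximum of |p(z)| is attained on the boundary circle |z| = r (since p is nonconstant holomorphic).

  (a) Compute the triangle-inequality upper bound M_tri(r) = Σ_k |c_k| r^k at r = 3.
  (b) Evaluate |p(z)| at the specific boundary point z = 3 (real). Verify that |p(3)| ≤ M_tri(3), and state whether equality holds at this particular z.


Coefficients: c_0 = -1, c_1 = -3, c_2 = 1. Radius r = 3.
Part (a). Triangle bound: M_tri(r) = Σ_k |c_k| r^k
  = |-1|·3^0 + |-3|·3^1 + |1|·3^2
  = 1 + 9 + 9 = 19.
This bounds M(r) := max_{|z|=r} |p(z)| from above; equality holds iff all terms c_k z^k can be made to align in phase at a single z on |z|=r.
Part (b). At z = 3 (real, on the circle |z| = r):
  p(3) = (-1)·3^0 + (-3)·3^1 + (1)·3^2 = -1.
  |p(3)| = 1.
Check: |p(3)| = 1 ≤ 19 = M_tri(3). ✓ Equality does not hold at z = 3 (the coefficients have mixed signs, so the terms do not all align in phase there).

M_tri(3) = 19; |p(3)| = 1; equality at z=3: no.


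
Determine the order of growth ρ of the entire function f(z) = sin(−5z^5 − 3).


Write sin(w) = (e^{iw} ± e^{−iw})/(2 or 2i), so |sin(w)| ≤ e^{|w|}. With w = −5z^5 − 3, |w| ≤ 5r^5 + 3 on |z|=r, giving M(r) ≤ e^{5r^5 + 3} and ρ ≤ 5. For the lower bound, choose z on |z|=r with -5z^5 purely imaginary of modulus 5r^5; then |sin(−5z^5 − 3)| grows like e^{5r^5}/2, so ρ ≥ 5. Hence ρ = 5.
Therefore ρ = 5.

Order ρ = 5.


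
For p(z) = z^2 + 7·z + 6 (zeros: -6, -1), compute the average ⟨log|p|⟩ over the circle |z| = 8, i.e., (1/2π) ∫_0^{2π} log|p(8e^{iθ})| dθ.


Zeros: -6, -1; r = 8.
Inside |z| < r: -6, -1. Outside (|z| ≥ r): ∅.
p(0) = 6, so log|p(0)| = log(6) = 1.7918.
Apply Jensen: I(r) = log|p(0)| + Σ_k log(r/|z_k|), summed over zeros inside |z| < r.
  log(r/|z_k|) for z_k = -6: log(8/6) = 0.2877
  log(r/|z_k|) for z_k = -1: log(8/1) = 2.0794
Sum over inside zeros: 2.3671.
I(r) = log|p(0)| + (inside sum) = 1.7918 + 2.3671 = 4.1589.
Closed form (all zeros inside, monic): I(r) = n·log(r) = 2·log(8) = 4.1589. ✓

I(r) ≈ 4.1589.


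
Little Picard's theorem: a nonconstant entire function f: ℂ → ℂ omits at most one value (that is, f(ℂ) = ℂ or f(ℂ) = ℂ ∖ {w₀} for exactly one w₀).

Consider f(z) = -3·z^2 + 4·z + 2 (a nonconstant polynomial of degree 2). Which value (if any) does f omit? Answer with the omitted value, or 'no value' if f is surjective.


Little Picard bounds the complement of f(ℂ) to at most one point.
For every w ∈ ℂ, the equation p(z) − w = 0 is a nonconstant polynomial in z and hence has at least one root by the fundamental theorem of algebra. So p is surjective onto ℂ, omitting no value.

Omitted value: no value.


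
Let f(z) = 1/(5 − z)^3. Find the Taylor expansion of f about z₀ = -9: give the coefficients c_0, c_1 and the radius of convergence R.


Let w = z − z₀, so z = z₀ + w.
Then 5 − z = 5 − (z₀ + w) = (5 − z₀) − w = 14 − w.
f(z) = 1/(14 − w)^3 = (1/(14)^3) · (1 − w/(14))^{−3}.
By the binomial series (1−u)^{−3} = Σ_{n≥0} C(n+2, 2) u^n for |u|<1, with u = w/(14):
  c_n = C(n+2, 2) / (14)^(n+3).
  c_0 = 1/(14)^3 = 1/2744.
  c_1 = 3/(14)^4 = 3/38416.
The series is valid for |w/d| < 1, i.e. |z − z₀| < |d|.
Radius of convergence: R = |5 − z₀| = |14| = 14 (distance from z₀ to the singularity z = 5).

c_0 = 1/2744, c_1 = 3/38416; R = 14.


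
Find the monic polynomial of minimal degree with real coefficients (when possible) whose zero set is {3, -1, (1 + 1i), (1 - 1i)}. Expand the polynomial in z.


The polynomial is p(z) = ∏_{α ∈ S} (z − α), where S = {3, -1, (1 + 1i), (1 - 1i)}.
Expanding the product yields: p(z) = z^4 -4·z^3 + 3·z^2 + 2·z -6.
Note conjugate pairs combine to real quadratics: (z − (1+1i))(z − (1−1i)) = z² − 2z + 2.
The resulting polynomial has degree 4 and real coefficients as required.

p(z) = z^4 -4·z^3 + 3·z^2 + 2·z -6.


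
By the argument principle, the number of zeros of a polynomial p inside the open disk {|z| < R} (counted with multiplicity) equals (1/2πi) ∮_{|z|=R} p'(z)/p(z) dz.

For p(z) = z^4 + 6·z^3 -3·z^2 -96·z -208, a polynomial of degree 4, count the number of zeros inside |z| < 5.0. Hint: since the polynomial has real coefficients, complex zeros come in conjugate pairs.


The zeros of p are: -4, 4, (-3 + 2i), (-3 - 2i).
Their magnitudes are: 4, 4, 3.606, 3.606.
Zeros with |z| < R = 5.0: -4, 4, (-3 + 2i), (-3 - 2i).
Count = 4.
By the argument principle, (1/2πi) ∮_{|z|=R} p'(z)/p(z) dz equals exactly this count.

Number of zeros inside |z| < 5.0: 4.


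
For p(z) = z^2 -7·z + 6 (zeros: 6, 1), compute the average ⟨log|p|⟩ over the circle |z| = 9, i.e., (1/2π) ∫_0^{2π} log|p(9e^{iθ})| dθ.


Zeros: 1, 6; r = 9.
Inside |z| < r: 1, 6. Outside (|z| ≥ r): ∅.
p(0) = 6, so log|p(0)| = log(6) = 1.7918.
Apply Jensen: I(r) = log|p(0)| + Σ_k log(r/|z_k|), summed over zeros inside |z| < r.
  log(r/|z_k|) for z_k = 6: log(9/6) = 0.4055
  log(r/|z_k|) for z_k = 1: log(9/1) = 2.1972
Sum over inside zeros: 2.6027.
I(r) = log|p(0)| + (inside sum) = 1.7918 + 2.6027 = 4.3944.
Closed form (all zeros inside, monic): I(r) = n·log(r) = 2·log(9) = 4.3944. ✓

I(r) ≈ 4.3944.


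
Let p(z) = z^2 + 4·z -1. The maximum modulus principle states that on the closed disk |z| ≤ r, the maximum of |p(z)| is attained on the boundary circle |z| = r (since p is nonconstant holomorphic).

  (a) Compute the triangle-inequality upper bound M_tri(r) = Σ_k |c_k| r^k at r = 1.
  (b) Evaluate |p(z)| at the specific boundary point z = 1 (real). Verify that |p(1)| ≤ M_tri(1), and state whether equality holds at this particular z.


Coefficients: c_0 = -1, c_1 = 4, c_2 = 1. Radius r = 1.
Part (a). Triangle bound: M_tri(r) = Σ_k |c_k| r^k
  = |-1|·1^0 + |4|·1^1 + |1|·1^2
  = 1 + 4 + 1 = 6.
This bounds M(r) := max_{|z|=r} |p(z)| from above; equality holds iff all terms c_k z^k can be made to align in phase at a single z on |z|=r.
Part (b). At z = 1 (real, on the circle |z| = r):
  p(1) = (-1)·1^0 + (4)·1^1 + (1)·1^2 = 4.
  |p(1)| = 4.
Check: |p(1)| = 4 ≤ 6 = M_tri(1). ✓ Equality does not hold at z = 1 (the coefficients have mixed signs, so the terms do not all align in phase there).

M_tri(1) = 6; |p(1)| = 4; equality at z=1: no.


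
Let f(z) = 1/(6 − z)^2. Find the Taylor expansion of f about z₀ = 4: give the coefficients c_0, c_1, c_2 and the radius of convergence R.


Let w = z − z₀, so z = z₀ + w.
Then 6 − z = 6 − (z₀ + w) = (6 − z₀) − w = 2 − w.
f(z) = 1/(2 − w)^2 = (1/(2)^2) · (1 − w/(2))^{−2}.
By the binomial series (1−u)^{−2} = Σ_{n≥0} C(n+1, 1) u^n for |u|<1, with u = w/(2):
  c_n = C(n+1, 1) / (2)^(n+2).
  c_0 = 1/(2)^2 = 1/4.
  c_1 = 2/(2)^3 = 1/4.
  c_2 = 3/(2)^4 = 3/16.
The series is valid for |w/d| < 1, i.e. |z − z₀| < |d|.
Radius of convergence: R = |6 − z₀| = |2| = 2 (distance from z₀ to the singularity z = 6).

c_0 = 1/4, c_1 = 1/4, c_2 = 3/16; R = 2.


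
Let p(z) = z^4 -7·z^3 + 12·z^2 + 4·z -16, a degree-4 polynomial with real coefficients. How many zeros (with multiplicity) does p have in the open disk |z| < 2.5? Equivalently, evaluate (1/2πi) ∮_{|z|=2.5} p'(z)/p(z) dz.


The zeros of p are: 2, -1, 2, 4.
Their magnitudes are: 2, 1, 2, 4.
Zeros with |z| < R = 2.5: 2, -1, 2.
Count = 3.
By the argument principle, (1/2πi) ∮_{|z|=R} p'(z)/p(z) dz equals exactly this count.

Number of zeros inside |z| < 2.5: 3.


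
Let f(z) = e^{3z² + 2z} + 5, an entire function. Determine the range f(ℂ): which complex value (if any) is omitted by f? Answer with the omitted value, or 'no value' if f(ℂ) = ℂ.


Little Picard bounds the complement of f(ℂ) to at most one point.
The exponent g(z) = 3z² + 2z is a nonconstant polynomial, hence surjective onto ℂ. So e^{g(z)} takes every value in {e^w : w ∈ ℂ} = ℂ ∖ {0}. Adding 5 shifts the range to ℂ ∖ {5}. f omits exactly 5.

Omitted value: 5.


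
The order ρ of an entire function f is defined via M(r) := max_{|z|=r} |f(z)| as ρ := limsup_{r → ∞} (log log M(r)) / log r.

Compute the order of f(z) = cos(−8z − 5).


cos(w) is a linear combination of e^{iw} and e^{−iw} (or e^w, e^{−w} in the hyperbolic case), so |cos(w)| ≤ e^{|w|}. With w = −8z − 5, |w| ≤ 8|z| + 5 = 8r + 5 on |z| = r, giving M(r) ≤ e^{8r + 5}, so ρ ≤ 1. On a suitable ray (z = it for sin/cos; z = t for sinh/cosh, t real → ∞), |cos(−8z − 5)| grows like e^{8|t|}/2, so ρ ≥ 1. Hence ρ = 1.
Therefore ρ = 1.

Order ρ = 1.


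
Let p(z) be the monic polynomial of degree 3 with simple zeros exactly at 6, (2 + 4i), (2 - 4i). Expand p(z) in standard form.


The polynomial is p(z) = ∏_{α ∈ S} (z − α), where S = {6, (2 + 4i), (2 - 4i)}.
Expanding the product yields: p(z) = z^3 -10·z^2 + 44·z -120.
Note conjugate pairs combine to real quadratics: (z − (2+4i))(z − (2−4i)) = z² − 4z + 20.
The resulting polynomial has degree 3 and real coefficients as required.

p(z) = z^3 -10·z^2 + 44·z -120.


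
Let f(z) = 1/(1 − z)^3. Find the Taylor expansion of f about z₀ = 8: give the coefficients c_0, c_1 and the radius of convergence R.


Let w = z − z₀, so z = z₀ + w.
Then 1 − z = 1 − (z₀ + w) = (1 − z₀) − w = -7 − w.
f(z) = 1/(-7 − w)^3 = (1/(-7)^3) · (1 − w/(-7))^{−3}.
By the binomial series (1−u)^{−3} = Σ_{n≥0} C(n+2, 2) u^n for |u|<1, with u = w/(-7):
  c_n = C(n+2, 2) / (-7)^(n+3).
  c_0 = 1/(-7)^3 = -1/343.
  c_1 = 3/(-7)^4 = 3/2401.
The series is valid for |w/d| < 1, i.e. |z − z₀| < |d|.
Radius of convergence: R = |1 − z₀| = |-7| = 7 (distance from z₀ to the singularity z = 1).

c_0 = -1/343, c_1 = 3/2401; R = 7.


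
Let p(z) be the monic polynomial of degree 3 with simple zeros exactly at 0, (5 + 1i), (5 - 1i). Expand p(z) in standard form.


The polynomial is p(z) = ∏_{α ∈ S} (z − α), where S = {0, (5 + 1i), (5 - 1i)}.
Expanding the product yields: p(z) = z^3 -10·z^2 + 26·z.
Note conjugate pairs combine to real quadratics: (z − (5+1i))(z − (5−1i)) = z² − 10z + 26.
The resulting polynomial has degree 3 and real coefficients as required.

p(z) = z^3 -10·z^2 + 26·z.


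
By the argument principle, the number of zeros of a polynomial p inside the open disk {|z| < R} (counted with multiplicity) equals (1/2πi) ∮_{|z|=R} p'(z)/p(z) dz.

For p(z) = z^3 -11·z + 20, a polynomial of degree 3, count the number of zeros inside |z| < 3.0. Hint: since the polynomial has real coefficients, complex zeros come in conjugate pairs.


The zeros of p are: (2 + 1i), (2 - 1i), -4.
Their magnitudes are: 2.236, 2.236, 4.
Zeros with |z| < R = 3.0: (2 + 1i), (2 - 1i).
Count = 2.
By the argument principle, (1/2πi) ∮_{|z|=R} p'(z)/p(z) dz equals exactly this count.

Number of zeros inside |z| < 3.0: 2.


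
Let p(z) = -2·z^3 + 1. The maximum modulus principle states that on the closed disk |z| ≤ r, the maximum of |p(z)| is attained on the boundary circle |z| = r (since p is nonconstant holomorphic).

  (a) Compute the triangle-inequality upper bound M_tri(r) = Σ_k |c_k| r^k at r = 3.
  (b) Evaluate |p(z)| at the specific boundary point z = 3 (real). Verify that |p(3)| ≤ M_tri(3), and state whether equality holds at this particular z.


Coefficients: c_0 = 1, c_1 = 0, c_2 = 0, c_3 = -2. Radius r = 3.
Part (a). Triangle bound: M_tri(r) = Σ_k |c_k| r^k
  = |1|·3^0 + |0|·3^1 + |0|·3^2 + |-2|·3^3
  = 1 + 0 + 0 + 54 = 55.
This bounds M(r) := max_{|z|=r} |p(z)| from above; equality holds iff all terms c_k z^k can be made to align in phase at a single z on |z|=r.
Part (b). At z = 3 (real, on the circle |z| = r):
  p(3) = (1)·3^0 + (0)·3^1 + (0)·3^2 + (-2)·3^3 = -53.
  |p(3)| = 53.
Check: |p(3)| = 53 ≤ 55 = M_tri(3). ✓ Equality does not hold at z = 3 (the coefficients have mixed signs, so the terms do not all align in phase there).

M_tri(3) = 55; |p(3)| = 53; equality at z=3: no.


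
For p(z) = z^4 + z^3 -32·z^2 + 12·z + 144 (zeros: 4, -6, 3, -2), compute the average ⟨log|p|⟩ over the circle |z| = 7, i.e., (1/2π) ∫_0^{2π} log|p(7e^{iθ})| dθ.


Zeros: -6, -2, 3, 4; r = 7.
Inside |z| < r: -6, -2, 3, 4. Outside (|z| ≥ r): ∅.
p(0) = 144, so log|p(0)| = log(144) = 4.9698.
Apply Jensen: I(r) = log|p(0)| + Σ_k log(r/|z_k|), summed over zeros inside |z| < r.
  log(r/|z_k|) for z_k = 4: log(7/4) = 0.5596
  log(r/|z_k|) for z_k = -6: log(7/6) = 0.1542
  log(r/|z_k|) for z_k = 3: log(7/3) = 0.8473
  log(r/|z_k|) for z_k = -2: log(7/2) = 1.2528
Sum over inside zeros: 2.8138.
I(r) = log|p(0)| + (inside sum) = 4.9698 + 2.8138 = 7.7836.
Closed form (all zeros inside, monic): I(r) = n·log(r) = 4·log(7) = 7.7836. ✓

I(r) ≈ 7.7836.


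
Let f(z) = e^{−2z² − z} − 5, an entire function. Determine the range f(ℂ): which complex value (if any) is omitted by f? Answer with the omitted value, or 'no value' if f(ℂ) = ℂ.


Little Picard bounds the complement of f(ℂ) to at most one point.
The exponent g(z) = −2z² − z is a nonconstant polynomial, hence surjective onto ℂ. So e^{g(z)} takes every value in {e^w : w ∈ ℂ} = ℂ ∖ {0}. Adding -5 shifts the range to ℂ ∖ {-5}. f omits exactly -5.

Omitted value: -5.


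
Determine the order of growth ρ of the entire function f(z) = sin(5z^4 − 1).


Write sin(w) = (e^{iw} ± e^{−iw})/(2 or 2i), so |sin(w)| ≤ e^{|w|}. With w = 5z^4 − 1, |w| ≤ 5r^4 + 1 on |z|=r, giving M(r) ≤ e^{5r^4 + 1} and ρ ≤ 4. For the lower bound, choose z on |z|=r with 5z^4 purely imaginary of modulus 5r^4; then |sin(5z^4 − 1)| grows like e^{5r^4}/2, so ρ ≥ 4. Hence ρ = 4.
Therefore ρ = 4.

Order ρ = 4.


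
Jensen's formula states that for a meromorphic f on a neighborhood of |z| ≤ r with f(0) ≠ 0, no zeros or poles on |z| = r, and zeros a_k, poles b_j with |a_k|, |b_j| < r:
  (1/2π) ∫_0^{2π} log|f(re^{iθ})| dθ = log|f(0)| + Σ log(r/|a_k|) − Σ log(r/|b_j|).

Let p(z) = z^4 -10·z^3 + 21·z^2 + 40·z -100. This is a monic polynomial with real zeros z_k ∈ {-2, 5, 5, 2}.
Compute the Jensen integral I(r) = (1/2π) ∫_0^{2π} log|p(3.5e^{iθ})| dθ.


Zeros: -2, 2, 5, 5; r = 3.5.
Inside |z| < r: -2, 2. Outside (|z| ≥ r): 5, 5.
p(0) = -100, so log|p(0)| = log(100) = 4.6052.
Apply Jensen: I(r) = log|p(0)| + Σ_k log(r/|z_k|), summed over zeros inside |z| < r.
  log(r/|z_k|) for z_k = -2: log(3.5/2) = 0.5596
  log(r/|z_k|) for z_k = 2: log(3.5/2) = 0.5596
  Outside zeros (5, 5) contribute nothing to the Jensen sum.
Sum over inside zeros: 1.1192.
I(r) = log|p(0)| + (inside sum) = 4.6052 + 1.1192 = 5.7244.
Note: since some zeros are outside |z| ≤ r, the simplified n·log(r) form does NOT apply — only the inside zeros contribute.

I(r) ≈ 5.7244.


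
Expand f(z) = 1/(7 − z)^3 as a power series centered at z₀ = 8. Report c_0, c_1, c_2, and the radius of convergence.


Let w = z − z₀, so z = z₀ + w.
Then 7 − z = 7 − (z₀ + w) = (7 − z₀) − w = -1 − w.
f(z) = 1/(-1 − w)^3 = (1/(-1)^3) · (1 − w/(-1))^{−3}.
By the binomial series (1−u)^{−3} = Σ_{n≥0} C(n+2, 2) u^n for |u|<1, with u = w/(-1):
  c_n = C(n+2, 2) / (-1)^(n+3).
  c_0 = 1/(-1)^3 = -1.
  c_1 = 3/(-1)^4 = 3.
  c_2 = 6/(-1)^5 = -6.
The series is valid for |w/d| < 1, i.e. |z − z₀| < |d|.
Radius of convergence: R = |7 − z₀| = |-1| = 1 (distance from z₀ to the singularity z = 7).

c_0 = -1, c_1 = 3, c_2 = -6; R = 1.


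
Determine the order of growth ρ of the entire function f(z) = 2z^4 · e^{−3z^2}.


M(r) = max_{|z|=r} |2|·|z|^4·|e^{−3z^2}| = 2·r^4 · e^{3r^2} (the factors attain their maxima compatibly on |z|=r). Then log M(r) = log 2 + 4·log r + 3r^2, dominated by the last term, so log log M(r) ~ 2·log r. The polynomial factor 2z^4 contributes only a log r term and does not affect the order. ρ = 2.
Therefore ρ = 2.

Order ρ = 2.


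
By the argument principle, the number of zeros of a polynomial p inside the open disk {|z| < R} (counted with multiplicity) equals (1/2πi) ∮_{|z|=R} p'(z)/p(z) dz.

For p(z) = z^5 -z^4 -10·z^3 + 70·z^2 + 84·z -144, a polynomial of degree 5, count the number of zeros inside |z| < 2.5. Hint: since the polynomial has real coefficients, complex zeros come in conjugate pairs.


The zeros of p are: (3 + 3i), (3 - 3i), 1, -4, -2.
Their magnitudes are: 4.243, 4.243, 1, 4, 2.
Zeros with |z| < R = 2.5: 1, -2.
Count = 2.
By the argument principle, (1/2πi) ∮_{|z|=R} p'(z)/p(z) dz equals exactly this count.

Number of zeros inside |z| < 2.5: 2.


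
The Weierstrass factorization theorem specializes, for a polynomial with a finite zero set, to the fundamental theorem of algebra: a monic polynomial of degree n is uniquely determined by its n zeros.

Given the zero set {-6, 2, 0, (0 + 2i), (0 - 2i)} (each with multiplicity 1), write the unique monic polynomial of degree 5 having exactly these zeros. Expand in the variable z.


The polynomial is p(z) = ∏_{α ∈ S} (z − α), where S = {-6, 2, 0, (0 + 2i), (0 - 2i)}.
Expanding the product yields: p(z) = z^5 + 4·z^4 -8·z^3 + 16·z^2 -48·z.
Note conjugate pairs combine to real quadratics: (z − (0+2i))(z − (0−2i)) = z² + 4.
The resulting polynomial has degree 5 and real coefficients as required.

p(z) = z^5 + 4·z^4 -8·z^3 + 16·z^2 -48·z.


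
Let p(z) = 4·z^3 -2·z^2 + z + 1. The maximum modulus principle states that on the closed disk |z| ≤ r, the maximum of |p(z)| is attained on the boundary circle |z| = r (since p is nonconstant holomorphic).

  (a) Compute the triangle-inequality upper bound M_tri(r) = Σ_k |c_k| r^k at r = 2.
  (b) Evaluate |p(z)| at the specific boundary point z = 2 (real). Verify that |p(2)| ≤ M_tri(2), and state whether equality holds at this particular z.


Coefficients: c_0 = 1, c_1 = 1, c_2 = -2, c_3 = 4. Radius r = 2.
Part (a). Triangle bound: M_tri(r) = Σ_k |c_k| r^k
  = |1|·2^0 + |1|·2^1 + |-2|·2^2 + |4|·2^3
  = 1 + 2 + 8 + 32 = 43.
This bounds M(r) := max_{|z|=r} |p(z)| from above; equality holds iff all terms c_k z^k can be made to align in phase at a single z on |z|=r.
Part (b). At z = 2 (real, on the circle |z| = r):
  p(2) = (1)·2^0 + (1)·2^1 + (-2)·2^2 + (4)·2^3 = 27.
  |p(2)| = 27.
Check: |p(2)| = 27 ≤ 43 = M_tri(2). ✓ Equality does not hold at z = 2 (the coefficients have mixed signs, so the terms do not all align in phase there).

M_tri(2) = 43; |p(2)| = 27; equality at z=2: no.


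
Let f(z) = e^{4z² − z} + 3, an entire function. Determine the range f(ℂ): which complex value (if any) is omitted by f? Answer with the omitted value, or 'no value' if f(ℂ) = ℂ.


Little Picard bounds the complement of f(ℂ) to at most one point.
The exponent g(z) = 4z² − z is a nonconstant polynomial, hence surjective onto ℂ. So e^{g(z)} takes every value in {e^w : w ∈ ℂ} = ℂ ∖ {0}. Adding 3 shifts the range to ℂ ∖ {3}. f omits exactly 3.

Omitted value: 3.


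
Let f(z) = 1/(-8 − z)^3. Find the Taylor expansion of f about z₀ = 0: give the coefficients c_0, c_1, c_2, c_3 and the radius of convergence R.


Let w = z − z₀, so z = z₀ + w.
Then -8 − z = -8 − (z₀ + w) = (-8 − z₀) − w = -8 − w.
f(z) = 1/(-8 − w)^3 = (1/(-8)^3) · (1 − w/(-8))^{−3}.
By the binomial series (1−u)^{−3} = Σ_{n≥0} C(n+2, 2) u^n for |u|<1, with u = w/(-8):
  c_n = C(n+2, 2) / (-8)^(n+3).
  c_0 = 1/(-8)^3 = -1/512.
  c_1 = 3/(-8)^4 = 3/4096.
  c_2 = 6/(-8)^5 = -3/16384.
  c_3 = 10/(-8)^6 = 5/131072.
The series is valid for |w/d| < 1, i.e. |z − z₀| < |d|.
Radius of convergence: R = |-8 − z₀| = |-8| = 8 (distance from z₀ to the singularity z = -8).

c_0 = -1/512, c_1 = 3/4096, c_2 = -3/16384, c_3 = 5/131072; R = 8.


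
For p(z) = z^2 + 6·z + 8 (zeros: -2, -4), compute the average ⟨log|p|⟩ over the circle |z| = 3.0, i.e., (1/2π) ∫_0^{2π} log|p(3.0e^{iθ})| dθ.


Zeros: -4, -2; r = 3.0.
Inside |z| < r: -2. Outside (|z| ≥ r): -4.
p(0) = 8, so log|p(0)| = log(8) = 2.0794.
Apply Jensen: I(r) = log|p(0)| + Σ_k log(r/|z_k|), summed over zeros inside |z| < r.
  log(r/|z_k|) for z_k = -2: log(3.0/2) = 0.4055
  Outside zeros (-4) contribute nothing to the Jensen sum.
Sum over inside zeros: 0.4055.
I(r) = log|p(0)| + (inside sum) = 2.0794 + 0.4055 = 2.4849.
Note: since some zeros are outside |z| ≤ r, the simplified n·log(r) form does NOT apply — only the inside zeros contribute.

I(r) ≈ 2.4849.


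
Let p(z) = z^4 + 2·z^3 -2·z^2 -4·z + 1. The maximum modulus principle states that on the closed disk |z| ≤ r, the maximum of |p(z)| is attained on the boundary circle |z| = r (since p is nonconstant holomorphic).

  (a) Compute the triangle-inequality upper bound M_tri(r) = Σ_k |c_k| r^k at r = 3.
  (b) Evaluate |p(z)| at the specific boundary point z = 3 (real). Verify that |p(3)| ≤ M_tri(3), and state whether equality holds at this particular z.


Coefficients: c_0 = 1, c_1 = -4, c_2 = -2, c_3 = 2, c_4 = 1. Radius r = 3.
Part (a). Triangle bound: M_tri(r) = Σ_k |c_k| r^k
  = |1|·3^0 + |-4|·3^1 + |-2|·3^2 + |2|·3^3 + |1|·3^4
  = 1 + 12 + 18 + 54 + 81 = 166.
This bounds M(r) := max_{|z|=r} |p(z)| from above; equality holds iff all terms c_k z^k can be made to align in phase at a single z on |z|=r.
Part (b). At z = 3 (real, on the circle |z| = r):
  p(3) = (1)·3^0 + (-4)·3^1 + (-2)·3^2 + (2)·3^3 + (1)·3^4 = 106.
  |p(3)| = 106.
Check: |p(3)| = 106 ≤ 166 = M_tri(3). ✓ Equality does not hold at z = 3 (the coefficients have mixed signs, so the terms do not all align in phase there).

M_tri(3) = 166; |p(3)| = 106; equality at z=3: no.


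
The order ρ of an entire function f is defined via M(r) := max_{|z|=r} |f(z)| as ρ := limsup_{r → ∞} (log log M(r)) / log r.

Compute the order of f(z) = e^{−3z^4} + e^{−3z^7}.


Each summand is entire of order 4 and 7 respectively (as in the single-exponential case). The order of a sum is at most the max of the orders, so ρ ≤ 7. For the lower bound: on |z|=r choose arg z so that -3z^7 is real positive; then |e^{-3z^7}| = e^{3r^7} while |e^{-3z^4}| ≤ e^{3r^4} = o(e^{3r^7}). So |f| ≥ e^{3r^7}(1 − o(1)) and ρ ≥ 7. Hence ρ = max(4, 7) = 7.
Therefore ρ = 7.

Order ρ = 7.


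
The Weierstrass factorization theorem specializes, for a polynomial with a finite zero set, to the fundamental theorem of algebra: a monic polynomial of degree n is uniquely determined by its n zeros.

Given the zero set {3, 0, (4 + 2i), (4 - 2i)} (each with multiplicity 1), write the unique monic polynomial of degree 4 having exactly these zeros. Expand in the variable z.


The polynomial is p(z) = ∏_{α ∈ S} (z − α), where S = {3, 0, (4 + 2i), (4 - 2i)}.
Expanding the product yields: p(z) = z^4 -11·z^3 + 44·z^2 -60·z.
Note conjugate pairs combine to real quadratics: (z − (4+2i))(z − (4−2i)) = z² − 8z + 20.
The resulting polynomial has degree 4 and real coefficients as required.

p(z) = z^4 -11·z^3 + 44·z^2 -60·z.


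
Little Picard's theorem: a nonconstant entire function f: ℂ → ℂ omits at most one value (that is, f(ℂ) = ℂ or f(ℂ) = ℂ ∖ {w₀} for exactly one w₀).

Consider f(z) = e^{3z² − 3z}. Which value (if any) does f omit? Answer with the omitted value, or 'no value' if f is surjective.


Little Picard bounds the complement of f(ℂ) to at most one point.
The exponent g(z) = 3z² − 3z is a nonconstant polynomial, hence surjective onto ℂ. So e^{g(z)} takes every value in {e^w : w ∈ ℂ} = ℂ ∖ {0}. Adding 0 shifts the range to ℂ ∖ {0}. f omits exactly 0.

Omitted value: 0.


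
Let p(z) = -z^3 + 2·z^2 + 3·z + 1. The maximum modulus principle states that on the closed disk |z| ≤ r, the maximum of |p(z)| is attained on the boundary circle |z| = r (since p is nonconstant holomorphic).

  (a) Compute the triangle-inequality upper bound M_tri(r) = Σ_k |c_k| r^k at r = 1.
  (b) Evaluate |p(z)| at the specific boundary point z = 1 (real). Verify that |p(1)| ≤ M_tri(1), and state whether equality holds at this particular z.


Coefficients: c_0 = 1, c_1 = 3, c_2 = 2, c_3 = -1. Radius r = 1.
Part (a). Triangle bound: M_tri(r) = Σ_k |c_k| r^k
  = |1|·1^0 + |3|·1^1 + |2|·1^2 + |-1|·1^3
  = 1 + 3 + 2 + 1 = 7.
This bounds M(r) := max_{|z|=r} |p(z)| from above; equality holds iff all terms c_k z^k can be made to align in phase at a single z on |z|=r.
Part (b). At z = 1 (real, on the circle |z| = r):
  p(1) = (1)·1^0 + (3)·1^1 + (2)·1^2 + (-1)·1^3 = 5.
  |p(1)| = 5.
Check: |p(1)| = 5 ≤ 7 = M_tri(1). ✓ Equality does not hold at z = 1 (the coefficients have mixed signs, so the terms do not all align in phase there).

M_tri(1) = 7; |p(1)| = 5; equality at z=1: no.


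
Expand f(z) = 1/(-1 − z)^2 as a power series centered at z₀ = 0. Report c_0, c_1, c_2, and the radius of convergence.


Let w = z − z₀, so z = z₀ + w.
Then -1 − z = -1 − (z₀ + w) = (-1 − z₀) − w = -1 − w.
f(z) = 1/(-1 − w)^2 = (1/(-1)^2) · (1 − w/(-1))^{−2}.
By the binomial series (1−u)^{−2} = Σ_{n≥0} C(n+1, 1) u^n for |u|<1, with u = w/(-1):
  c_n = C(n+1, 1) / (-1)^(n+2).
  c_0 = 1/(-1)^2 = 1.
  c_1 = 2/(-1)^3 = -2.
  c_2 = 3/(-1)^4 = 3.
The series is valid for |w/d| < 1, i.e. |z − z₀| < |d|.
Radius of convergence: R = |-1 − z₀| = |-1| = 1 (distance from z₀ to the singularity z = -1).

c_0 = 1, c_1 = -2, c_2 = 3; R = 1.


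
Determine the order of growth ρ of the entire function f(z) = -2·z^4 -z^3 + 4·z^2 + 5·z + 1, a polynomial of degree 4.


|f(z)| ≤ Σ|c_k|·r^k = O(r^4) as r → ∞. Polynomial growth is O(e^{r^ε}) for every ε > 0 (since r^4/e^{r^ε} → 0), so ρ ≤ ε for all ε > 0, i.e. ρ = 0. Every nonconstant polynomial has order 0.
Therefore ρ = 0.

Order ρ = 0.


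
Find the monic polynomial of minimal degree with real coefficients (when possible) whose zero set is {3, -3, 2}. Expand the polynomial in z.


The polynomial is p(z) = ∏_{α ∈ S} (z − α), where S = {3, -3, 2}.
Expanding the product yields: p(z) = z^3 -2·z^2 -9·z + 18.
The resulting polynomial has degree 3 and real coefficients as required.

p(z) = z^3 -2·z^2 -9·z + 18.


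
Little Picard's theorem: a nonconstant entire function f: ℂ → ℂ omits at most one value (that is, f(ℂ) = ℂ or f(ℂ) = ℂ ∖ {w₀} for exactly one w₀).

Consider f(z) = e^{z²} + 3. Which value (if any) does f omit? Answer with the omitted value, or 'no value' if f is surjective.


Little Picard bounds the complement of f(ℂ) to at most one point.
The exponent g(z) = z² is a nonconstant polynomial, hence surjective onto ℂ. So e^{g(z)} takes every value in {e^w : w ∈ ℂ} = ℂ ∖ {0}. Adding 3 shifts the range to ℂ ∖ {3}. f omits exactly 3.

Omitted value: 3.


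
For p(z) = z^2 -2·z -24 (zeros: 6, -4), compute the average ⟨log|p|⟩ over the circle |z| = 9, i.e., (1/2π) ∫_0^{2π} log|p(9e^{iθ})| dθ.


Zeros: -4, 6; r = 9.
Inside |z| < r: -4, 6. Outside (|z| ≥ r): ∅.
p(0) = -24, so log|p(0)| = log(24) = 3.1781.
Apply Jensen: I(r) = log|p(0)| + Σ_k log(r/|z_k|), summed over zeros inside |z| < r.
  log(r/|z_k|) for z_k = 6: log(9/6) = 0.4055
  log(r/|z_k|) for z_k = -4: log(9/4) = 0.8109
Sum over inside zeros: 1.2164.
I(r) = log|p(0)| + (inside sum) = 3.1781 + 1.2164 = 4.3944.
Closed form (all zeros inside, monic): I(r) = n·log(r) = 2·log(9) = 4.3944. ✓

I(r) ≈ 4.3944.


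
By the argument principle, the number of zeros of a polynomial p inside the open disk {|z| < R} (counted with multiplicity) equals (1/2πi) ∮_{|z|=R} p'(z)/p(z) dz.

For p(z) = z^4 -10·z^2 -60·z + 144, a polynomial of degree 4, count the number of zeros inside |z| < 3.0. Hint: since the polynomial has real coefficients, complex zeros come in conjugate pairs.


The zeros of p are: 4, (-3 + 3i), (-3 - 3i), 2.
Their magnitudes are: 4, 4.243, 4.243, 2.
Zeros with |z| < R = 3.0: 2.
Count = 1.
By the argument principle, (1/2πi) ∮_{|z|=R} p'(z)/p(z) dz equals exactly this count.

Number of zeros inside |z| < 3.0: 1.


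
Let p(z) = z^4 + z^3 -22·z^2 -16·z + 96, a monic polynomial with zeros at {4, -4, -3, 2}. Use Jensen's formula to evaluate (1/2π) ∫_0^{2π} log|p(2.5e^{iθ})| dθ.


Zeros: -4, -3, 2, 4; r = 2.5.
Inside |z| < r: 2. Outside (|z| ≥ r): -4, -3, 4.
p(0) = 96, so log|p(0)| = log(96) = 4.5643.
Apply Jensen: I(r) = log|p(0)| + Σ_k log(r/|z_k|), summed over zeros inside |z| < r.
  log(r/|z_k|) for z_k = 2: log(2.5/2) = 0.2231
  Outside zeros (-4, -3, 4) contribute nothing to the Jensen sum.
Sum over inside zeros: 0.2231.
I(r) = log|p(0)| + (inside sum) = 4.5643 + 0.2231 = 4.7875.
Note: since some zeros are outside |z| ≤ r, the simplified n·log(r) form does NOT apply — only the inside zeros contribute.

I(r) ≈ 4.7875.


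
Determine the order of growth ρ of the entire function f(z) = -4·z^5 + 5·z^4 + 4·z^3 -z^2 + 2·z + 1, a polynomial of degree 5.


|f(z)| ≤ Σ|c_k|·r^k = O(r^5) as r → ∞. Polynomial growth is O(e^{r^ε}) for every ε > 0 (since r^5/e^{r^ε} → 0), so ρ ≤ ε for all ε > 0, i.e. ρ = 0. Every nonconstant polynomial has order 0.
Therefore ρ = 0.

Order ρ = 0.


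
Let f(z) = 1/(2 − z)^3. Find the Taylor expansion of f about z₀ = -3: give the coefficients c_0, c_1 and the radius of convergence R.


Let w = z − z₀, so z = z₀ + w.
Then 2 − z = 2 − (z₀ + w) = (2 − z₀) − w = 5 − w.
f(z) = 1/(5 − w)^3 = (1/(5)^3) · (1 − w/(5))^{−3}.
By the binomial series (1−u)^{−3} = Σ_{n≥0} C(n+2, 2) u^n for |u|<1, with u = w/(5):
  c_n = C(n+2, 2) / (5)^(n+3).
  c_0 = 1/(5)^3 = 1/125.
  c_1 = 3/(5)^4 = 3/625.
The series is valid for |w/d| < 1, i.e. |z − z₀| < |d|.
Radius of convergence: R = |2 − z₀| = |5| = 5 (distance from z₀ to the singularity z = 2).

c_0 = 1/125, c_1 = 3/625; R = 5.


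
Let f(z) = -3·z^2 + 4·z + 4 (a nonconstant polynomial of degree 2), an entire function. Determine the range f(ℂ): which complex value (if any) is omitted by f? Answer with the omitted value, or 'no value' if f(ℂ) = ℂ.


Little Picard bounds the complement of f(ℂ) to at most one point.
For every w ∈ ℂ, the equation p(z) − w = 0 is a nonconstant polynomial in z and hence has at least one root by the fundamental theorem of algebra. So p is surjective onto ℂ, omitting no value.

Omitted value: no value.


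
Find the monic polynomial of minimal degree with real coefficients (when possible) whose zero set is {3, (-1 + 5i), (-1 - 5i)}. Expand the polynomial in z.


The polynomial is p(z) = ∏_{α ∈ S} (z − α), where S = {3, (-1 + 5i), (-1 - 5i)}.
Expanding the product yields: p(z) = z^3 -z^2 + 20·z -78.
Note conjugate pairs combine to real quadratics: (z − (-1+5i))(z − (-1−5i)) = z² + 2z + 26.
The resulting polynomial has degree 3 and real coefficients as required.

p(z) = z^3 -z^2 + 20·z -78.


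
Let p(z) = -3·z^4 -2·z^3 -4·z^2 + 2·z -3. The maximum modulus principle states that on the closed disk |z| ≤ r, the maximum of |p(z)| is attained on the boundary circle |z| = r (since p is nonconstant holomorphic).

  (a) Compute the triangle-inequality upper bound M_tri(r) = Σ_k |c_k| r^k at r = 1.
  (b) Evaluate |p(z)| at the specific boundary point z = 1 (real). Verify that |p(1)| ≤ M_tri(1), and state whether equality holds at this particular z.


Coefficients: c_0 = -3, c_1 = 2, c_2 = -4, c_3 = -2, c_4 = -3. Radius r = 1.
Part (a). Triangle bound: M_tri(r) = Σ_k |c_k| r^k
  = |-3|·1^0 + |2|·1^1 + |-4|·1^2 + |-2|·1^3 + |-3|·1^4
  = 3 + 2 + 4 + 2 + 3 = 14.
This bounds M(r) := max_{|z|=r} |p(z)| from above; equality holds iff all terms c_k z^k can be made to align in phase at a single z on |z|=r.
Part (b). At z = 1 (real, on the circle |z| = r):
  p(1) = (-3)·1^0 + (2)·1^1 + (-4)·1^2 + (-2)·1^3 + (-3)·1^4 = -10.
  |p(1)| = 10.
Check: |p(1)| = 10 ≤ 14 = M_tri(1). ✓ Equality does not hold at z = 1 (the coefficients have mixed signs, so the terms do not all align in phase there).

M_tri(1) = 14; |p(1)| = 10; equality at z=1: no.


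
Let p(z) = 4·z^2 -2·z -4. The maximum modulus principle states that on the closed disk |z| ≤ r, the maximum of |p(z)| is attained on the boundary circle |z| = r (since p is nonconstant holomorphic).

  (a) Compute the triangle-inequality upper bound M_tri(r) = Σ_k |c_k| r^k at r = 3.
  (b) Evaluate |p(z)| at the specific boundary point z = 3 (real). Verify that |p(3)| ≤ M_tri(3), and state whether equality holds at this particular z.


Coefficients: c_0 = -4, c_1 = -2, c_2 = 4. Radius r = 3.
Part (a). Triangle bound: M_tri(r) = Σ_k |c_k| r^k
  = |-4|·3^0 + |-2|·3^1 + |4|·3^2
  = 4 + 6 + 36 = 46.
This bounds M(r) := max_{|z|=r} |p(z)| from above; equality holds iff all terms c_k z^k can be made to align in phase at a single z on |z|=r.
Part (b). At z = 3 (real, on the circle |z| = r):
  p(3) = (-4)·3^0 + (-2)·3^1 + (4)·3^2 = 26.
  |p(3)| = 26.
Check: |p(3)| = 26 ≤ 46 = M_tri(3). ✓ Equality does not hold at z = 3 (the coefficients have mixed signs, so the terms do not all align in phase there).

M_tri(3) = 46; |p(3)| = 26; equality at z=3: no.
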